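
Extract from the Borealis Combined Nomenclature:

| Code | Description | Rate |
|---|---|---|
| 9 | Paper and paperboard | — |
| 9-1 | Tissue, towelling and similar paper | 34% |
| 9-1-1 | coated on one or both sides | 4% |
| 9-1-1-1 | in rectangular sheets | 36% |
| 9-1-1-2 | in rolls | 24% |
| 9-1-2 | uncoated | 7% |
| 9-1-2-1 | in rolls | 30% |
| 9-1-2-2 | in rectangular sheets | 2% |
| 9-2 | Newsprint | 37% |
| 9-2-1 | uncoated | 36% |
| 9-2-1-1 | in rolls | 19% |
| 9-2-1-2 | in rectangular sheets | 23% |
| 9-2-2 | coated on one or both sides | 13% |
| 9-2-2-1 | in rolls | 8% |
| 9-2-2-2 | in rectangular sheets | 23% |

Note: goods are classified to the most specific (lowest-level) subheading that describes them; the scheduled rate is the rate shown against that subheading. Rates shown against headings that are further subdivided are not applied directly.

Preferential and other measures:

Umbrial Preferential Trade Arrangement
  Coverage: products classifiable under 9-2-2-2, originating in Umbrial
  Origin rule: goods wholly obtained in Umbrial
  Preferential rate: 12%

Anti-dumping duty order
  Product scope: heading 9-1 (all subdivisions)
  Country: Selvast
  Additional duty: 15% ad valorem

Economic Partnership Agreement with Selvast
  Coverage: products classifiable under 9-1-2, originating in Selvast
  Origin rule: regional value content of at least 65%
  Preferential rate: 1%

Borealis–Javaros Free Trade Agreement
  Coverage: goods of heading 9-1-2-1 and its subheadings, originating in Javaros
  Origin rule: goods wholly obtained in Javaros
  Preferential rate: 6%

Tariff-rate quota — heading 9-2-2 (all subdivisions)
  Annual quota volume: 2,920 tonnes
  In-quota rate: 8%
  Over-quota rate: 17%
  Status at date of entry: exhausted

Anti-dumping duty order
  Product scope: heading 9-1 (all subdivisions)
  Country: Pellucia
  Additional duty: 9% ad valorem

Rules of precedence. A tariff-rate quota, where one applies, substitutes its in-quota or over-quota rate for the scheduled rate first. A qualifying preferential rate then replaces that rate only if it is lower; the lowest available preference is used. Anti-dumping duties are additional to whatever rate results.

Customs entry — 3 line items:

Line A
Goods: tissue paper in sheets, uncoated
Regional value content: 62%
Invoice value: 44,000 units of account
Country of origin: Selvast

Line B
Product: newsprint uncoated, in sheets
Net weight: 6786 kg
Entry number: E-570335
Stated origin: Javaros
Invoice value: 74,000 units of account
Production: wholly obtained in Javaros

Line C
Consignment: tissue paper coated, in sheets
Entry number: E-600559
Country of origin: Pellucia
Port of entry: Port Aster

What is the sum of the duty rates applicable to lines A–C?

Line A: tissue paper → 9-1; uncoated → 9-1-2; in sheets → 9-1-2-2. Scheduled 2%. Selvast agreement on 9-1-2: RVC < 65%; anti-dumping (Selvast, 9-1): +15%; total 2% + 15% = 17%. → 17%.
Line B: newsprint → 9-2; uncoated → 9-2-1; in sheets → 9-2-1-2. Scheduled 23%. Javaros agreement on 9-1-2-1: 9-2-1-2 not covered. → 23%.
Line C: tissue paper → 9-1; coated → 9-1-1; in sheets → 9-1-1-1. Scheduled 36%. anti-dumping (Pellucia, 9-1): +9%; total 36% + 9% = 45%. → 45%.
Sum: 17% + 23% + 45% = 85%.

85%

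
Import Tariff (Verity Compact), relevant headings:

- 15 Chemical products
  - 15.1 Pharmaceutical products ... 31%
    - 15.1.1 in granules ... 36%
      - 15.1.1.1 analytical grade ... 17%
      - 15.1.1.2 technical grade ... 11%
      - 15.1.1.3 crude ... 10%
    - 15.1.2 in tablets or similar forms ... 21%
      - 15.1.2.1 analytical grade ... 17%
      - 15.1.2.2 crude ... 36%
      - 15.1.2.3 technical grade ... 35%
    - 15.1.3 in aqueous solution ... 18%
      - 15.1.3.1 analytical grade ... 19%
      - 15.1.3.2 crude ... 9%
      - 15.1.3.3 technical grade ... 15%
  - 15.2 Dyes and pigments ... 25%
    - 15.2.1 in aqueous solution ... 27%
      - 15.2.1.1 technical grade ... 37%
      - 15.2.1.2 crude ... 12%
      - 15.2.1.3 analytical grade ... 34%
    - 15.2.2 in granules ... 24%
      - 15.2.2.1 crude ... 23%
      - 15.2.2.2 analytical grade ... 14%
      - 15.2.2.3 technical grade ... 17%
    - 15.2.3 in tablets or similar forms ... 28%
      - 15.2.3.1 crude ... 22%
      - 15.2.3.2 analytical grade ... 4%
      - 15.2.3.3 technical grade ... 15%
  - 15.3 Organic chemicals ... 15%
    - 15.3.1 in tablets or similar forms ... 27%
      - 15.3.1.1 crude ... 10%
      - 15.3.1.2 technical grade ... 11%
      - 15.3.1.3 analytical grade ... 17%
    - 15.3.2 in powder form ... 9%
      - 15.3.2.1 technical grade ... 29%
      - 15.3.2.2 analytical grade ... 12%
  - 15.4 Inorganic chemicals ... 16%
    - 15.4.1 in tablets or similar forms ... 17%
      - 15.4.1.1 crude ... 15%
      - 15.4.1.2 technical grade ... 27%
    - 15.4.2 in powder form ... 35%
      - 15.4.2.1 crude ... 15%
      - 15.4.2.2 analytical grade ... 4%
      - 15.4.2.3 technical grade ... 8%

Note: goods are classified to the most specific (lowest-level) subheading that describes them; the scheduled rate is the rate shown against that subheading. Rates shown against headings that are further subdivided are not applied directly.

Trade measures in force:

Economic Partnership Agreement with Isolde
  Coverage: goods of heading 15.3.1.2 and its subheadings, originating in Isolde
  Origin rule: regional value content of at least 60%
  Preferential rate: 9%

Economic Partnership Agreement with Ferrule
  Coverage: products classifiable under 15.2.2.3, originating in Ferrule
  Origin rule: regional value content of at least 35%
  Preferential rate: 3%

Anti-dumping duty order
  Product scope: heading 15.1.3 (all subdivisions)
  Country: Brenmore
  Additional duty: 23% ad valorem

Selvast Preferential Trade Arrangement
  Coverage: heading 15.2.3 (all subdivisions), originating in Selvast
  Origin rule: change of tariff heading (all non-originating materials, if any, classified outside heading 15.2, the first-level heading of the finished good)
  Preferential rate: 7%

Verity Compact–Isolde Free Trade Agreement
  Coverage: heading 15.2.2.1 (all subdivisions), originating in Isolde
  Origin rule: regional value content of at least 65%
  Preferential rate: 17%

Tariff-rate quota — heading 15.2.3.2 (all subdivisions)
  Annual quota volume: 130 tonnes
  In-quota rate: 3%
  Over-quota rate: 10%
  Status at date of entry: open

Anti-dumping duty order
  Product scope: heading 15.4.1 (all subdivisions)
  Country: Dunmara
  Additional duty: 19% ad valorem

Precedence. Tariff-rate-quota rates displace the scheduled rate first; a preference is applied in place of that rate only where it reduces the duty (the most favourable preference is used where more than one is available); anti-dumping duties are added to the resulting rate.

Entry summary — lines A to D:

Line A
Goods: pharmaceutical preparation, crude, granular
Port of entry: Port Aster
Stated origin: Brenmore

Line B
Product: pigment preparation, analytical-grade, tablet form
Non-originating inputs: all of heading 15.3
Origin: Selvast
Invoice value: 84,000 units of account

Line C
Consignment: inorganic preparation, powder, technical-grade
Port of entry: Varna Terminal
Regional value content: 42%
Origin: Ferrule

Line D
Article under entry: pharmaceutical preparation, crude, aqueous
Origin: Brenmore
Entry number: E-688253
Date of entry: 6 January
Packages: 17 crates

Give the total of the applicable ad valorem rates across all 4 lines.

Line A: pharmaceutical → 15.1; granular → 15.1.1; crude → 15.1.1.3. Scheduled 10%. No special measure applies. → 10%.
Line B: pigment → 15.2; tablet form → 15.2.3; analytical-grade → 15.2.3.2. Scheduled 4%. quota on 15.2.3.2 open → in-quota 3%; Selvast agreement on 15.2.3: CTH met → 7% available; preference 7% not lower than 3% → no reduction. → 3%.
Line C: inorganic → 15.4; powder → 15.4.2; technical-grade → 15.4.2.3. Scheduled 8%. Ferrule agreement on 15.2.2.3: 15.4.2.3 not covered. → 8%.
Line D: pharmaceutical → 15.1; aqueous → 15.1.3; crude → 15.1.3.2. Scheduled 9%. anti-dumping (Brenmore, 15.1.3): +23%; total 9% + 23% = 32%. → 32%.
Sum: 10% + 3% + 8% + 32% = 53%.

53%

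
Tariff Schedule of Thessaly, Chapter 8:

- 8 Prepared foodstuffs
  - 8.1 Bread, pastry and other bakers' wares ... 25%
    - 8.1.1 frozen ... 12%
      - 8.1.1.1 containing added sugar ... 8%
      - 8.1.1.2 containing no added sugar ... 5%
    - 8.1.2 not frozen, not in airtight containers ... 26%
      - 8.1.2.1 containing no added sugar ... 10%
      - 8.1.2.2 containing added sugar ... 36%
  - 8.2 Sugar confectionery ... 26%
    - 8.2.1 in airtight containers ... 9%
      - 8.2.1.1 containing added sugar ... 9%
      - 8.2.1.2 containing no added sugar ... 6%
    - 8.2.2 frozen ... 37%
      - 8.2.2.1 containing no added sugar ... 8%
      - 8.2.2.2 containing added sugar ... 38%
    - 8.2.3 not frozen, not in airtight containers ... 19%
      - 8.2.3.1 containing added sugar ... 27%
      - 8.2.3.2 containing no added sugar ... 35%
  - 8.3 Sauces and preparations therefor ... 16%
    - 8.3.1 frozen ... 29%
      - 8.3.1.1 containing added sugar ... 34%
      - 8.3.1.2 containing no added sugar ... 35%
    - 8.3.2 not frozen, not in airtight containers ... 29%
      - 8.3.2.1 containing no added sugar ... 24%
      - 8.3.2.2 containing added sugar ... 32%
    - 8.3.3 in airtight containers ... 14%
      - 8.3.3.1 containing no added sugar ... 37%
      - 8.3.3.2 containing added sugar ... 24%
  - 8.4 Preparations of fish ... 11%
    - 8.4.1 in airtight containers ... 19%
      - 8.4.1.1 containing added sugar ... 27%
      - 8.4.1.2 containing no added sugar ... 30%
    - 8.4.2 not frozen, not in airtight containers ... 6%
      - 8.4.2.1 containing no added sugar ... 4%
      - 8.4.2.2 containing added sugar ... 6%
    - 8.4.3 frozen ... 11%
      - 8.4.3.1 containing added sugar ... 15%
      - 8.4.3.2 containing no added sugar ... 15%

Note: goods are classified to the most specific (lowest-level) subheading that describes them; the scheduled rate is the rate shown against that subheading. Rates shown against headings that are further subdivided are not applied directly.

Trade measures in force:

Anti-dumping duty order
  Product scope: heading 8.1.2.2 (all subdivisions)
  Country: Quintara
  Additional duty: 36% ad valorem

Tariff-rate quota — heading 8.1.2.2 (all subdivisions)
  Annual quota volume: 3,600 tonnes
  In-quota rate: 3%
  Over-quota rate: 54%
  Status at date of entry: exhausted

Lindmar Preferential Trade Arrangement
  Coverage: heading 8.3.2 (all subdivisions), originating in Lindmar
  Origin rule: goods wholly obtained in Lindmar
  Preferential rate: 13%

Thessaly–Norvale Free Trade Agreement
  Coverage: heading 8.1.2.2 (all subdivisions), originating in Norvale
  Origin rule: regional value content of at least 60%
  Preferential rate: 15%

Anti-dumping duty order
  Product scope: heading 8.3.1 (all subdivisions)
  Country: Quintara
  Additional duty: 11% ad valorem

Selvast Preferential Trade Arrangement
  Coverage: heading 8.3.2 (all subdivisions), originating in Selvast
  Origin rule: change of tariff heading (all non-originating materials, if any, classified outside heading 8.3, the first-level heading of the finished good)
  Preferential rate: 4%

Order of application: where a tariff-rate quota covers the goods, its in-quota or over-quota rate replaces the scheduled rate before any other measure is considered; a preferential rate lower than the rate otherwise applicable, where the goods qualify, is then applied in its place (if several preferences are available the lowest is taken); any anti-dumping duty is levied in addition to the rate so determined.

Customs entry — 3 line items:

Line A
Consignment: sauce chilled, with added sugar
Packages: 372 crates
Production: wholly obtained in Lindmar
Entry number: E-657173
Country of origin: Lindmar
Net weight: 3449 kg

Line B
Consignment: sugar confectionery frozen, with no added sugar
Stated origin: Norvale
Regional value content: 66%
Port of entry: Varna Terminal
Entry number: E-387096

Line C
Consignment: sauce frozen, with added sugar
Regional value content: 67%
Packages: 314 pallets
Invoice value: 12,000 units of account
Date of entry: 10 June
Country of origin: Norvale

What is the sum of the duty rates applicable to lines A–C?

55%

Line A: sauce → 8.3; chilled → 8.3.2; with added sugar → 8.3.2.2. Scheduled 32%. Lindmar agreement on 8.3.2: wholly obtained → 13% available; preferential 13%. → 13%.
Line B: sugar confectionery → 8.2; frozen → 8.2.2; with no added sugar → 8.2.2.1. Scheduled 8%. Norvale agreement on 8.1.2.2: 8.2.2.1 not covered. → 8%.
Line C: sauce → 8.3; frozen → 8.3.1; with added sugar → 8.3.1.1. Scheduled 34%. Norvale agreement on 8.1.2.2: 8.3.1.1 not covered. → 34%.
Sum: 13% + 8% + 34% = 55%.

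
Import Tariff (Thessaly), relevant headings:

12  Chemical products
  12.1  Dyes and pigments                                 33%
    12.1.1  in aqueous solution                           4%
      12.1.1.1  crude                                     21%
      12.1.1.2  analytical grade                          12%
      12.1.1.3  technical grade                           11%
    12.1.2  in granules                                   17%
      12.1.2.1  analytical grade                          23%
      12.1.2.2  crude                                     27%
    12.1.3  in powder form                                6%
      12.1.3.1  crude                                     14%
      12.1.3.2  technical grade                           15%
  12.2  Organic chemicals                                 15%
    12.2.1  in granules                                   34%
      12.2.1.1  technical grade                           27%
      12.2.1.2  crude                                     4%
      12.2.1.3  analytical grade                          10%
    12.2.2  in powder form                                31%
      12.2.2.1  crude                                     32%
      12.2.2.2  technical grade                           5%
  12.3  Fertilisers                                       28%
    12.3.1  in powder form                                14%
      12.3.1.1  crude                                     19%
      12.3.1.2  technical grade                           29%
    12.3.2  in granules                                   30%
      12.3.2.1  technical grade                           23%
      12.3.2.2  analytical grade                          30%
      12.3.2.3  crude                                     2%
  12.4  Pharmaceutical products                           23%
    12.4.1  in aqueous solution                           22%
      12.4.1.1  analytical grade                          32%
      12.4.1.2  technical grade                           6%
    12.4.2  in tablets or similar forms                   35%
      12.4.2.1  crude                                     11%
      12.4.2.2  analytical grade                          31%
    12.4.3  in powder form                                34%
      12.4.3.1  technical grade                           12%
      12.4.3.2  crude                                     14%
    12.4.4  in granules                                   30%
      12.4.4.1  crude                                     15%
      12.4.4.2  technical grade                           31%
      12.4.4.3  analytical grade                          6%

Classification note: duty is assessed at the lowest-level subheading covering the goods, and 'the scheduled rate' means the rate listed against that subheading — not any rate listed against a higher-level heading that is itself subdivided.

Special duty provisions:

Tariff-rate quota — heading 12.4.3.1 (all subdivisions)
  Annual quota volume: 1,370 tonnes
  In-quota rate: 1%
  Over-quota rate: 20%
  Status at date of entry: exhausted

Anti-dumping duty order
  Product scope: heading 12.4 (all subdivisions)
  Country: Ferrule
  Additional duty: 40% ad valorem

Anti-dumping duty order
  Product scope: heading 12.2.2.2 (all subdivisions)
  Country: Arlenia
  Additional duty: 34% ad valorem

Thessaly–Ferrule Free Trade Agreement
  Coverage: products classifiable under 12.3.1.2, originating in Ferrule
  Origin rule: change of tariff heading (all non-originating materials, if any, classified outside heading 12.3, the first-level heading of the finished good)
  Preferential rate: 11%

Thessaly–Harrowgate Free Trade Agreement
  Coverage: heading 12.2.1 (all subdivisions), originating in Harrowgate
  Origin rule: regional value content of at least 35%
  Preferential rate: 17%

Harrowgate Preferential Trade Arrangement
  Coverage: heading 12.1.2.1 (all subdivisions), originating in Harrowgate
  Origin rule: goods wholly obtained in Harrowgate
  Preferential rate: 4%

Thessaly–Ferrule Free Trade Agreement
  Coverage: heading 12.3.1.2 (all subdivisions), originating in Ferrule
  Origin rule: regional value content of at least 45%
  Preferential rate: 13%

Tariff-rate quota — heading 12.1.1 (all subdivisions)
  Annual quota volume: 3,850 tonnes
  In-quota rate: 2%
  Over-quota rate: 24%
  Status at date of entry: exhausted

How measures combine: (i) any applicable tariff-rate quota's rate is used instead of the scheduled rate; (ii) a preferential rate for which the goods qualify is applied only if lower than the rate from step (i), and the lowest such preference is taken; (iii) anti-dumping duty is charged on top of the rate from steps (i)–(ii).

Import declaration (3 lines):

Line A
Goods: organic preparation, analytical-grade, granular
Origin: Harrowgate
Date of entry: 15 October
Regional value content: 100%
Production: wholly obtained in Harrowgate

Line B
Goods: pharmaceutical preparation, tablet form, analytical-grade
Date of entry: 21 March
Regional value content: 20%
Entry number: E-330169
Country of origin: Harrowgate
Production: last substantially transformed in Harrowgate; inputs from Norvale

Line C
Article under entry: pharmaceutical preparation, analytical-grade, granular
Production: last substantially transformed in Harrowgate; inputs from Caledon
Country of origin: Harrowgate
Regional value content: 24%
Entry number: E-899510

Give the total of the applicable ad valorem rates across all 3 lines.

Line A: organic → 12.2; granular → 12.2.1; analytical-grade → 12.2.1.3. Scheduled 10%. Harrowgate agreement on 12.2.1: RVC ≥ 35% → 17% available; Harrowgate agreement on 12.1.2.1: 12.2.1.3 not covered; preference 17% not lower than 10% → no reduction. → 10%.
Line B: pharmaceutical → 12.4; tablet form → 12.4.2; analytical-grade → 12.4.2.2. Scheduled 31%. Harrowgate agreement on 12.2.1: 12.4.2.2 not covered; Harrowgate agreement on 12.1.2.1: 12.4.2.2 not covered. → 31%.
Line C: pharmaceutical → 12.4; granular → 12.4.4; analytical-grade → 12.4.4.3. Scheduled 6%. Harrowgate agreement on 12.2.1: 12.4.4.3 not covered; Harrowgate agreement on 12.1.2.1: 12.4.4.3 not covered. → 6%.
Sum: 10% + 31% + 6% = 47%.

47%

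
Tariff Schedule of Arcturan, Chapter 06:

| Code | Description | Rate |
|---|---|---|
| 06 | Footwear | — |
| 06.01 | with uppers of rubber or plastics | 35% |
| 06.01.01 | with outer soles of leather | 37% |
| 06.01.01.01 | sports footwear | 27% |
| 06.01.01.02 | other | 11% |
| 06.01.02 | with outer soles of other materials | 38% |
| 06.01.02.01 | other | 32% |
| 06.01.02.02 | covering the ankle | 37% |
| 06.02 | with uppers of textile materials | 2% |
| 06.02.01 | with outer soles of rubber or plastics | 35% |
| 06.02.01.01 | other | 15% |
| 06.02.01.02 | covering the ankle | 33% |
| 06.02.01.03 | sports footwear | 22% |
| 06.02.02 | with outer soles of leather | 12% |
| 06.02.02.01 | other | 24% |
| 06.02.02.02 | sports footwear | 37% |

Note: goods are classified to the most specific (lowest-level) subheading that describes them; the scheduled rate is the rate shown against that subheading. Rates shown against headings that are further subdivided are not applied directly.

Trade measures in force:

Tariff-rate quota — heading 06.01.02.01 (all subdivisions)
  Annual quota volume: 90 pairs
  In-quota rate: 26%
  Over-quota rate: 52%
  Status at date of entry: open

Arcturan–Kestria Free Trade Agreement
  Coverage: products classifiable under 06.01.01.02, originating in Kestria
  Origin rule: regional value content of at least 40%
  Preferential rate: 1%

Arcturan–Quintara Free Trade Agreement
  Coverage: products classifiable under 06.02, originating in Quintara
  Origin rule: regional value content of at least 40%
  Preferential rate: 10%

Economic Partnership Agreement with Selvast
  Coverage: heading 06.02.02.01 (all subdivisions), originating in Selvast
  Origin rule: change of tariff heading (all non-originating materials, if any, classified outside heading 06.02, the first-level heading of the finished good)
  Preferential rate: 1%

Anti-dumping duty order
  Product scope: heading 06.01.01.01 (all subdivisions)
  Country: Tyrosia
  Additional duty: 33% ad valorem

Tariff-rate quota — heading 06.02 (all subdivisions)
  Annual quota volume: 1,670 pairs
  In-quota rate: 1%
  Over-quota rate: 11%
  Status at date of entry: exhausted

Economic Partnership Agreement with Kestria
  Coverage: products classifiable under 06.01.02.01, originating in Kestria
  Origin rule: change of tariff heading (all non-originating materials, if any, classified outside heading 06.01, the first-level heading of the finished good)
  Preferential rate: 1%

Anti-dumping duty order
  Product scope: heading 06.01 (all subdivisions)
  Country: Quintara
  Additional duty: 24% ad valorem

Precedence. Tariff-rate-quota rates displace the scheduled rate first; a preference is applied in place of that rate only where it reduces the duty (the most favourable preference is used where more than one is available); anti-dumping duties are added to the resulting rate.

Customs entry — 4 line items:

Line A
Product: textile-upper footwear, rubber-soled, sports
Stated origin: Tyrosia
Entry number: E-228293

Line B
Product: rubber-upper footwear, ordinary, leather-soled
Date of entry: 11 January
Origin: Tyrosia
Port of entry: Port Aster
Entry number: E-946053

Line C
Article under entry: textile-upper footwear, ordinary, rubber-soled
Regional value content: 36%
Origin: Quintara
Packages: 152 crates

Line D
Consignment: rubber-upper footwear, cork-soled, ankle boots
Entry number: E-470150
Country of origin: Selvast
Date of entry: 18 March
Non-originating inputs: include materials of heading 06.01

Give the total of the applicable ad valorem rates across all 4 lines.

Line A: textile-upper → 06.02; rubber-soled → 06.02.01; sports → 06.02.01.03. Scheduled 22%. quota on 06.02 exhausted → over-quota 11%. → 11%.
Line B: rubber-upper → 06.01; leather-soled → 06.01.01; ordinary → 06.01.01.02. Scheduled 11%. No special measure applies. → 11%.
Line C: textile-upper → 06.02; rubber-soled → 06.02.01; ordinary → 06.02.01.01. Scheduled 15%. quota on 06.02 exhausted → over-quota 11%; Quintara agreement on 06.02: RVC < 40%. → 11%.
Line D: rubber-upper → 06.01; cork-soled → 06.01.02; ankle boots → 06.01.02.02. Scheduled 37%. Selvast agreement on 06.02.02.01: 06.01.02.02 not covered. → 37%.
Sum: 11% + 11% + 11% + 37% = 70%.

70%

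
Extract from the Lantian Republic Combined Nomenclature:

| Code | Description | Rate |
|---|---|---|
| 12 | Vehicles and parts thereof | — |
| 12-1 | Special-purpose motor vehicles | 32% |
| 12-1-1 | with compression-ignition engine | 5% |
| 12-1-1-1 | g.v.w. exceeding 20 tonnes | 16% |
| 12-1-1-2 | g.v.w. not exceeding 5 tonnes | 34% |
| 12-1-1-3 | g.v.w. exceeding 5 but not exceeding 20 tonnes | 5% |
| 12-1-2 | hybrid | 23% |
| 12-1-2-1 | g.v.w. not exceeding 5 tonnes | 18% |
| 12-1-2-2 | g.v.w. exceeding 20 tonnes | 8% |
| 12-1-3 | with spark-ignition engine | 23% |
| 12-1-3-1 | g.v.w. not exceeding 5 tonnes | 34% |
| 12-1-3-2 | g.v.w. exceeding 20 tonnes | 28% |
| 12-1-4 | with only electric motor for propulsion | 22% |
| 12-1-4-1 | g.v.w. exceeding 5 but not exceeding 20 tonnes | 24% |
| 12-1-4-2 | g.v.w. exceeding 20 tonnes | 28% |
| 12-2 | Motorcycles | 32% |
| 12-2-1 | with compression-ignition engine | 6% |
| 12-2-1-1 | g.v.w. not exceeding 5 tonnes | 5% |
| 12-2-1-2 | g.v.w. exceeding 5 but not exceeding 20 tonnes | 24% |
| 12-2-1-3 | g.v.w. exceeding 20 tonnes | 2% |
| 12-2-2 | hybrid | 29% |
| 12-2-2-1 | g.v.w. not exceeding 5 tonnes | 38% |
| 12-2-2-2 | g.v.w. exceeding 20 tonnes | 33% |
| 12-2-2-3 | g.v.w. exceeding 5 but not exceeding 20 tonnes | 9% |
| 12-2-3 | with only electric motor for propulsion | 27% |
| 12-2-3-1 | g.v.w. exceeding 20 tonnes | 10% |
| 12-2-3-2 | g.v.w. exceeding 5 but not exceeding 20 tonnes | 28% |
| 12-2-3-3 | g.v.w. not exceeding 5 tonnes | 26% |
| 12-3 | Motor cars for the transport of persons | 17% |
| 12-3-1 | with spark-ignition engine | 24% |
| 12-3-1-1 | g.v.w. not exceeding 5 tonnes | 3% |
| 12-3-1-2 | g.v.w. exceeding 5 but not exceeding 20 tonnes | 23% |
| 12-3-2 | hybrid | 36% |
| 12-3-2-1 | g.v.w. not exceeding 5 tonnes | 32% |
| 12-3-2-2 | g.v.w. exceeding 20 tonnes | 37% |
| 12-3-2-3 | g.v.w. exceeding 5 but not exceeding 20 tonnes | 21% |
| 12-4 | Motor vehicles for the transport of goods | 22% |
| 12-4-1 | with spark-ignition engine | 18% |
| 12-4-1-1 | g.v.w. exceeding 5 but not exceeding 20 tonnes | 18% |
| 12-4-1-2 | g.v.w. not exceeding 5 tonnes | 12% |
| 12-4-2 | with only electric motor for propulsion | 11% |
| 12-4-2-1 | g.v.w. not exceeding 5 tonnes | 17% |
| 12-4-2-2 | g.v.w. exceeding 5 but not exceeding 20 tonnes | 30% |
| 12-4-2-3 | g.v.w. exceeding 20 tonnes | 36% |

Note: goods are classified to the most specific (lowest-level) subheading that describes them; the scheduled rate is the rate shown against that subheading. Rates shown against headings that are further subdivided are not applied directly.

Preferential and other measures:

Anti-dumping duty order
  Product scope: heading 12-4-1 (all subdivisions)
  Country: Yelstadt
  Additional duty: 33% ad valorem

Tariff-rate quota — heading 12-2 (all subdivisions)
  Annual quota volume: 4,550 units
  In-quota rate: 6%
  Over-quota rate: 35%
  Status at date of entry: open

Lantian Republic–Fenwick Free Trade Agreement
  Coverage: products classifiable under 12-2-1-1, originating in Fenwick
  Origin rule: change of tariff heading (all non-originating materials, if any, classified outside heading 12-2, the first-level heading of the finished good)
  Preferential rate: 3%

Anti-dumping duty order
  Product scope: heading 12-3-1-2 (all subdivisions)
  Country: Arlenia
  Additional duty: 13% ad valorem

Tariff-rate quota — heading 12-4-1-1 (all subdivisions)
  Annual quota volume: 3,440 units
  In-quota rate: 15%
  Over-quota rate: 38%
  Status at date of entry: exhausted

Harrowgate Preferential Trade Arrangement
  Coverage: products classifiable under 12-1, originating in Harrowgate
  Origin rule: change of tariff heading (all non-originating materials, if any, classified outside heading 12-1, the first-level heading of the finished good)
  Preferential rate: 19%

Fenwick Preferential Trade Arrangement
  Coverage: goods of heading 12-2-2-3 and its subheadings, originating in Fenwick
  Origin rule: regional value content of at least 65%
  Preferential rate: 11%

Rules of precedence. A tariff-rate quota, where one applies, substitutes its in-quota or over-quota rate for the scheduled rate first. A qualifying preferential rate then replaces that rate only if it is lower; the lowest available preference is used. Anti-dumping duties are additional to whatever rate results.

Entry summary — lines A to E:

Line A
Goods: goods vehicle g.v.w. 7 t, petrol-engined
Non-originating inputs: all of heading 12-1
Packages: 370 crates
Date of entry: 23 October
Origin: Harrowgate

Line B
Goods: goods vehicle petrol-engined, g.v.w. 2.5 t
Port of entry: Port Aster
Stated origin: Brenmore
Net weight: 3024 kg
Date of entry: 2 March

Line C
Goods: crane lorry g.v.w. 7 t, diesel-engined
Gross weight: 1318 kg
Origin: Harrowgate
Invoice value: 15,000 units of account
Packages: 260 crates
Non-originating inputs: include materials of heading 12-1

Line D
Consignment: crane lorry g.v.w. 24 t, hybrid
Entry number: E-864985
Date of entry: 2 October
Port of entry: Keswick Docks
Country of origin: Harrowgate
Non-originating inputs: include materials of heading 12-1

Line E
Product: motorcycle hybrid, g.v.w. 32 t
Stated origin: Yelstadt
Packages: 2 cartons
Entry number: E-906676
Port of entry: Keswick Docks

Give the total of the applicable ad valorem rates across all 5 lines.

Line A: goods vehicle → 12-4; petrol-engined → 12-4-1; g.v.w. 7 t → 12-4-1-1. Scheduled 18%. quota on 12-4-1-1 exhausted → over-quota 38%; Harrowgate agreement on 12-1: 12-4-1-1 not covered. → 38%.
Line B: goods vehicle → 12-4; petrol-engined → 12-4-1; g.v.w. 2.5 t → 12-4-1-2. Scheduled 12%. No special measure applies. → 12%.
Line C: crane lorry → 12-1; diesel-engined → 12-1-1; g.v.w. 7 t → 12-1-1-3. Scheduled 5%. Harrowgate agreement on 12-1: CTH not met. → 5%.
Line D: crane lorry → 12-1; hybrid → 12-1-2; g.v.w. 24 t → 12-1-2-2. Scheduled 8%. Harrowgate agreement on 12-1: CTH not met. → 8%.
Line E: motorcycle → 12-2; hybrid → 12-2-2; g.v.w. 32 t → 12-2-2-2. Scheduled 33%. quota on 12-2 open → in-quota 6%. → 6%.
Sum: 38% + 12% + 5% + 8% + 6% = 69%.

69%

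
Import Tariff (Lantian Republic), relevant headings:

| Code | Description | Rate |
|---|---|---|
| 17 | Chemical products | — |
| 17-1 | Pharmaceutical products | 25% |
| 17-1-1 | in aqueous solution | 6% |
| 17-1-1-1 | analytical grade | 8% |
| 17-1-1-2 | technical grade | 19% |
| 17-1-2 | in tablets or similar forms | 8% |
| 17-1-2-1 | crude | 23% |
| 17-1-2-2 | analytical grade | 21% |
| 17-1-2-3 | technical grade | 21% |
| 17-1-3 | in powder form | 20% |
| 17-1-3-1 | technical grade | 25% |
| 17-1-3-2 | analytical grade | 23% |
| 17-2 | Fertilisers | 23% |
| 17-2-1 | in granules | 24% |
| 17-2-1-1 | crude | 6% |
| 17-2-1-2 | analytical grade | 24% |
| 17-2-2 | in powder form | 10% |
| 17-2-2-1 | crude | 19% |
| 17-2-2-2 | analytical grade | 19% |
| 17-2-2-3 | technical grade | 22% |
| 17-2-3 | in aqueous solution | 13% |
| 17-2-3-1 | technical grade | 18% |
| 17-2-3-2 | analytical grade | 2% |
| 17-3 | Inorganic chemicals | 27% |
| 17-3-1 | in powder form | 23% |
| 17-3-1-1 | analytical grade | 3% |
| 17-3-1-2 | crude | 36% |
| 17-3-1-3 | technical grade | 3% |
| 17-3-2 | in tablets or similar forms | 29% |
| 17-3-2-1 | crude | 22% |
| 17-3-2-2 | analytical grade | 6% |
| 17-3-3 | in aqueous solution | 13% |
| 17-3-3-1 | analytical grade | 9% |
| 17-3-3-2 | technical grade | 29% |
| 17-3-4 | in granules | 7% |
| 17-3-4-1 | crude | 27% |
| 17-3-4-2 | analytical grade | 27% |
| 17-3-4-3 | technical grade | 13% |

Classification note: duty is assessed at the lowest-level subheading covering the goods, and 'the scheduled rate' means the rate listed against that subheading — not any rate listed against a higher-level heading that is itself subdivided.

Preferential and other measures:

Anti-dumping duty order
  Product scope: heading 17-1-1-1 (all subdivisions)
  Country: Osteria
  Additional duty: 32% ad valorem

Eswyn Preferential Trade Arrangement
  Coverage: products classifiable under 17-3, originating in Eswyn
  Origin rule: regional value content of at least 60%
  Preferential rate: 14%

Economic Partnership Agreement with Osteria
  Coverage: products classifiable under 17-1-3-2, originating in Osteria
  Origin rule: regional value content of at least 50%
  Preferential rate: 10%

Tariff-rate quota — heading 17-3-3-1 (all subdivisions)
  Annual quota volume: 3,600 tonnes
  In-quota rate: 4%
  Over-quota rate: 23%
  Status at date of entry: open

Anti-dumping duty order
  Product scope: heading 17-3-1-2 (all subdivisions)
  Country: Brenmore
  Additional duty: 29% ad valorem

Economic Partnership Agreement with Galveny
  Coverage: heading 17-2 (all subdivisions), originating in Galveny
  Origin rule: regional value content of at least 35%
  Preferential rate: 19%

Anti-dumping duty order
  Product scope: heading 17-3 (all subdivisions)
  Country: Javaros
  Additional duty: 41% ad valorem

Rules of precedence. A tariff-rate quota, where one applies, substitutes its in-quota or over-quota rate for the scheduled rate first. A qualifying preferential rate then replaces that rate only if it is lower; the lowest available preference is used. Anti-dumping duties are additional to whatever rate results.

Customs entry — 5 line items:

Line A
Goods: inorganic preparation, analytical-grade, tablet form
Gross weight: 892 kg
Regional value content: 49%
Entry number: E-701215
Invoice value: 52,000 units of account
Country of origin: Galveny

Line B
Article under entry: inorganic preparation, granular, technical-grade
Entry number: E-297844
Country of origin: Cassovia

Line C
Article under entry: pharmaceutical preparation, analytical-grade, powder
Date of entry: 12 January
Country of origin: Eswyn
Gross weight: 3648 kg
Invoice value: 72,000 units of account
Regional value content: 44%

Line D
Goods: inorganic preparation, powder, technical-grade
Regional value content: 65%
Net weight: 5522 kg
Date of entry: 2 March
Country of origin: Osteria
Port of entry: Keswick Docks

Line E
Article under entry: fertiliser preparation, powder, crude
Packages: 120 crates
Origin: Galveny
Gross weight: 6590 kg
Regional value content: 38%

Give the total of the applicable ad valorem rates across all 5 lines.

64%

Line A: inorganic → 17-3; tablet form → 17-3-2; analytical-grade → 17-3-2-2. Scheduled 6%. Galveny agreement on 17-2: 17-3-2-2 not covered. → 6%.
Line B: inorganic → 17-3; granular → 17-3-4; technical-grade → 17-3-4-3. Scheduled 13%. No special measure applies. → 13%.
Line C: pharmaceutical → 17-1; powder → 17-1-3; analytical-grade → 17-1-3-2. Scheduled 23%. Eswyn agreement on 17-3: 17-1-3-2 not covered. → 23%.
Line D: inorganic → 17-3; powder → 17-3-1; technical-grade → 17-3-1-3. Scheduled 3%. Osteria agreement on 17-1-3-2: 17-3-1-3 not covered. → 3%.
Line E: fertiliser → 17-2; powder → 17-2-2; crude → 17-2-2-1. Scheduled 19%. Galveny agreement on 17-2: RVC ≥ 35% → 19% available; preference 19% not lower than 19% → no reduction. → 19%.
Sum: 6% + 13% + 23% + 3% + 19% = 64%.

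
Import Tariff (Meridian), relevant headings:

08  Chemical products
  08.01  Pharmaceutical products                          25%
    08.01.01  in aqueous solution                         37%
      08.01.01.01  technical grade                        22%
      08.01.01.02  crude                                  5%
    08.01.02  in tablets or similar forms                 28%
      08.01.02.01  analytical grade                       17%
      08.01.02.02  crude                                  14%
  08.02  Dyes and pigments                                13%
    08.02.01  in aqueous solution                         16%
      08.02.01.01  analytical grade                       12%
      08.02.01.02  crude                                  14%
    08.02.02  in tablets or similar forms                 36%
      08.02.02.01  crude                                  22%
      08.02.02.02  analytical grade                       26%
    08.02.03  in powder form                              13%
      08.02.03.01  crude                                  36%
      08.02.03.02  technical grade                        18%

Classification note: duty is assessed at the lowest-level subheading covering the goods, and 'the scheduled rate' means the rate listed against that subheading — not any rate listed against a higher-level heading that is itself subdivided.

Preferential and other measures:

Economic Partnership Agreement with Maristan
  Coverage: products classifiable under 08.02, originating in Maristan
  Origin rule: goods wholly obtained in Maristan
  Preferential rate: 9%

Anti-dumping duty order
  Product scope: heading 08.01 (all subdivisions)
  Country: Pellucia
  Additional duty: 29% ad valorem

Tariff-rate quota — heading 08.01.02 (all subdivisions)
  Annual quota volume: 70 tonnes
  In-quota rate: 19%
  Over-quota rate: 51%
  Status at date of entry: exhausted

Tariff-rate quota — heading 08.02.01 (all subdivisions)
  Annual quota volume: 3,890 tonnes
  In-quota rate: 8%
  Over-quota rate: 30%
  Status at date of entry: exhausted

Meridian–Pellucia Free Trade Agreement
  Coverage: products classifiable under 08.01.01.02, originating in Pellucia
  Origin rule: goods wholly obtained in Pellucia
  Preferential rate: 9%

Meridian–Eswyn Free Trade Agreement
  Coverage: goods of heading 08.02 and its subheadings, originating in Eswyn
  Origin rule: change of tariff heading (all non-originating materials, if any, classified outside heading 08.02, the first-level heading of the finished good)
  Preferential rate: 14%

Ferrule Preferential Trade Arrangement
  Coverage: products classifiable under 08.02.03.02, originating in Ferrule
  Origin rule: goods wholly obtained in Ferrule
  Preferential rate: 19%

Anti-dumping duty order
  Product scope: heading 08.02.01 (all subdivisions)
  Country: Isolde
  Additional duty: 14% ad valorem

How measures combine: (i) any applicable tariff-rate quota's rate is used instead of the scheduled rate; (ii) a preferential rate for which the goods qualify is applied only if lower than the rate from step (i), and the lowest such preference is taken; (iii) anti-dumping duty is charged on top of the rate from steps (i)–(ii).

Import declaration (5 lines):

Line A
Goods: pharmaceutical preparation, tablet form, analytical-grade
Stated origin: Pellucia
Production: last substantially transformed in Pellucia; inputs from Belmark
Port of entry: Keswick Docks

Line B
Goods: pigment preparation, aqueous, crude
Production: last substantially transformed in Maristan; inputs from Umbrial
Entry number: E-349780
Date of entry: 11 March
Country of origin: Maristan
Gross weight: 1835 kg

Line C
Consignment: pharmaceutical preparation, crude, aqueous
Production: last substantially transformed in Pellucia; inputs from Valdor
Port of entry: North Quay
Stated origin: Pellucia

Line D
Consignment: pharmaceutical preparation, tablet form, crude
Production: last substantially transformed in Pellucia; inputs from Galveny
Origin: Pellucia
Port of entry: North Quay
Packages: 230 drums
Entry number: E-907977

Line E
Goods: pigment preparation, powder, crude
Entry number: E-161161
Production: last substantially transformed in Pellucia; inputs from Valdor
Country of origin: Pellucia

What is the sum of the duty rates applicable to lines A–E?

260%

Line A: pharmaceutical → 08.01; tablet form → 08.01.02; analytical-grade → 08.01.02.01. Scheduled 17%. quota on 08.01.02 exhausted → over-quota 51%; Pellucia agreement on 08.01.01.02: 08.01.02.01 not covered; anti-dumping (Pellucia, 08.01): +29%; total 51% + 29% = 80%. → 80%.
Line B: pigment → 08.02; aqueous → 08.02.01; crude → 08.02.01.02. Scheduled 14%. quota on 08.02.01 exhausted → over-quota 30%; Maristan agreement on 08.02: not wholly obtained. → 30%.
Line C: pharmaceutical → 08.01; aqueous → 08.01.01; crude → 08.01.01.02. Scheduled 5%. Pellucia agreement on 08.01.01.02: not wholly obtained; anti-dumping (Pellucia, 08.01): +29%; total 5% + 29% = 34%. → 34%.
Line D: pharmaceutical → 08.01; tablet form → 08.01.02; crude → 08.01.02.02. Scheduled 14%. quota on 08.01.02 exhausted → over-quota 51%; Pellucia agreement on 08.01.01.02: 08.01.02.02 not covered; anti-dumping (Pellucia, 08.01): +29%; total 51% + 29% = 80%. → 80%.
Line E: pigment → 08.02; powder → 08.02.03; crude → 08.02.03.01. Scheduled 36%. Pellucia agreement on 08.01.01.02: 08.02.03.01 not covered. → 36%.
Sum: 80% + 30% + 34% + 80% + 36% = 260%.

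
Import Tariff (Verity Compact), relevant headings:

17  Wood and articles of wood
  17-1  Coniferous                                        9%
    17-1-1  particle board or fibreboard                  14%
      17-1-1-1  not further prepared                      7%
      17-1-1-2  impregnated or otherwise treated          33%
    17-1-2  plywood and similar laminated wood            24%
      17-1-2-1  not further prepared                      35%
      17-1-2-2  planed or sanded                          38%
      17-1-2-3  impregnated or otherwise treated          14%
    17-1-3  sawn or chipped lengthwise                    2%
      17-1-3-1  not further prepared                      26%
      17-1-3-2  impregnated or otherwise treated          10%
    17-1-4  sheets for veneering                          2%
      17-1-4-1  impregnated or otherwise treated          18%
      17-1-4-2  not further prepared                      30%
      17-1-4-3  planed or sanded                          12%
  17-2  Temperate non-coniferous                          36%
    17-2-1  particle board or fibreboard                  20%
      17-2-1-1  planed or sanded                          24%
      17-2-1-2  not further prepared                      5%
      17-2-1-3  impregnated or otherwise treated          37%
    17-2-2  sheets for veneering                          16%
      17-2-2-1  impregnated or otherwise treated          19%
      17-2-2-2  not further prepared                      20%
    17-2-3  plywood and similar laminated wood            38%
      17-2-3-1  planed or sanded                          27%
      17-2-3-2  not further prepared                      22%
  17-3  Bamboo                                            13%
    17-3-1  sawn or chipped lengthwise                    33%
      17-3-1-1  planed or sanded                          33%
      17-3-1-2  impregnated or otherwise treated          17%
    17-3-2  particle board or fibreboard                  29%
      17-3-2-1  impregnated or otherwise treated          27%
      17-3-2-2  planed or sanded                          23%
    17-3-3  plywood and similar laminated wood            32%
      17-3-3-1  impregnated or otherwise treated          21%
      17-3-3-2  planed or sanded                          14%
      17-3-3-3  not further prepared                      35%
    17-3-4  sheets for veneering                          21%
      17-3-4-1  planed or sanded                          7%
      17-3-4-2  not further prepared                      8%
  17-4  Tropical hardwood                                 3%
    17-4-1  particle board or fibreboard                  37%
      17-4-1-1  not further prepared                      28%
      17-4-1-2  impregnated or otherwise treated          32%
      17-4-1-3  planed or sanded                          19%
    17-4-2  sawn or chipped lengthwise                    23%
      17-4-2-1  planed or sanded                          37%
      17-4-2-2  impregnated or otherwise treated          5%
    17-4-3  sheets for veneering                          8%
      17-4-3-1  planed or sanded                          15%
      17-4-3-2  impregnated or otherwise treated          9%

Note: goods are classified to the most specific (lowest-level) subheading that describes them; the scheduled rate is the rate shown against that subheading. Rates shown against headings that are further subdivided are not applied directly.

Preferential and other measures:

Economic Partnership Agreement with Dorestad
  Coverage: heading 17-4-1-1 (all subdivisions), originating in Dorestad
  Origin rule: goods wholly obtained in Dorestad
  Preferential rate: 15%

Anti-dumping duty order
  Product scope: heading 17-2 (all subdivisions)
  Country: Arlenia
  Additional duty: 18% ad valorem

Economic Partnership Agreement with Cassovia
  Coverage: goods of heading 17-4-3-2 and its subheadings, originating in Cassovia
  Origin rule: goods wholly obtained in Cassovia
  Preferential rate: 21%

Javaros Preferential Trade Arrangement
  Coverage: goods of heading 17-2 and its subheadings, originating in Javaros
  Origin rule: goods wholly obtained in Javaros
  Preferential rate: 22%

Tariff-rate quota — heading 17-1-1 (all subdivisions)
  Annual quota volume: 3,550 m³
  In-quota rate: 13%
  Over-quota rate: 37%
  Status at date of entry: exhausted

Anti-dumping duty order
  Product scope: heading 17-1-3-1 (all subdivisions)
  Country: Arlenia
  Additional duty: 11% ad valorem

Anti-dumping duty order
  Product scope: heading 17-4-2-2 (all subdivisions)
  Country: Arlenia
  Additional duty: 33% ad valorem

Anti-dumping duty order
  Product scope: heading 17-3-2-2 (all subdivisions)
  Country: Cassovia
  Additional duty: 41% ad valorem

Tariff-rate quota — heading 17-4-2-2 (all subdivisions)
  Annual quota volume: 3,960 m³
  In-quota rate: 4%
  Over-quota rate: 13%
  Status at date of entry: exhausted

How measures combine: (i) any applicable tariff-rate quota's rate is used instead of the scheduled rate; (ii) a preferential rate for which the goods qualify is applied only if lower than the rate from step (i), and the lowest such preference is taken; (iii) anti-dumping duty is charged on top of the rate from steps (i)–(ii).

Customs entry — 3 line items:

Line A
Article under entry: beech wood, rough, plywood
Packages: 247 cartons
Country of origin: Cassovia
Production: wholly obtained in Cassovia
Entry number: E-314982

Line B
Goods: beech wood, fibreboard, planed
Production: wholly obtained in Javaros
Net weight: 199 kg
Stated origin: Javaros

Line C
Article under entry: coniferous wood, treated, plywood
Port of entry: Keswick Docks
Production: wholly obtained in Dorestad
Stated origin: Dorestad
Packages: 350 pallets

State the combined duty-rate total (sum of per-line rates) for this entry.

58%

Line A: beech → 17-2; plywood → 17-2-3; rough → 17-2-3-2. Scheduled 22%. Cassovia agreement on 17-4-3-2: 17-2-3-2 not covered. → 22%.
Line B: beech → 17-2; fibreboard → 17-2-1; planed → 17-2-1-1. Scheduled 24%. Javaros agreement on 17-2: wholly obtained → 22% available; preferential 22%. → 22%.
Line C: coniferous → 17-1; plywood → 17-1-2; treated → 17-1-2-3. Scheduled 14%. Dorestad agreement on 17-4-1-1: 17-1-2-3 not covered. → 14%.
Sum: 22% + 22% + 14% = 58%.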